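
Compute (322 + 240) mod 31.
4

(322 + 240) = 562
562 mod 31 = 4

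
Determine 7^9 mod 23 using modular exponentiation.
9 = 8 + 1 (binary 1001). Repeated squaring mod 23: 7^1 ≡ 7; 7^2 ≡ 7² = 49 ≡ 3; 7^4 ≡ 3² = 9 ≡ 9; 7^8 ≡ 9² = 81 ≡ 12. Multiply: 7^9 = 7^8 × 7^1 ≡ 12 × 7 (mod 23): 12 × 7 = 84 ≡ 15. So 7^9 ≡ 15 (mod 23).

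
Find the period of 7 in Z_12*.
Powers of 7 mod 12: 7^1≡7, 7^2≡1. Order = 2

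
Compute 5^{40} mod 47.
9

Using successive squaring:
Binary expansion of 40: 101000
Powers of 5 mod 47 (each is the square of the previous):
  5^1 ≡ 5 (mod 47)
  5^2 ≡ 5² = 25 ≡ 25 (mod 47)
  5^4 ≡ 25² = 625 ≡ 14 (mod 47)
  5^8 ≡ 14² = 196 ≡ 8 (mod 47)
  5^16 ≡ 8² = 64 ≡ 17 (mod 47)
  5^32 ≡ 17² = 289 ≡ 7 (mod 47)
40 = 32 + 8, so 5^40 = 5^32 × 5^8 ≡ 7 × 8 (mod 47)
Multiplying step by step:
  7 × 8 = 56 ≡ 9 (mod 47)
Result: 5^40 ≡ 9 (mod 47)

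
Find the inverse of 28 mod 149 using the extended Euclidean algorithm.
Extended GCD: 28(16) + 149(-3) = 1. So 28^(-1) ≡ 16 ≡ 16 (mod 149). Verify: 28 × 16 = 448 ≡ 1 (mod 149)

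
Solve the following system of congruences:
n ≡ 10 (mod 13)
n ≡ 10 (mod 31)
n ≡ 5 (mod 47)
4846

Using the Chinese Remainder Theorem:
M = product of moduli = 18941
For equation 1: M_1 = 1457, 1457 ≡ 1 (mod 13), inverse of 1457 mod 13 is 1 (check: 1 × 1 = 1 ≡ 1 (mod 13))
For equation 2: M_2 = 611, 611 ≡ 22 (mod 31), inverse of 611 mod 31 is 24 (check: 22 × 24 = 528 ≡ 1 (mod 31))
For equation 3: M_3 = 403, 403 ≡ 27 (mod 47), inverse of 403 mod 47 is 7 (check: 27 × 7 = 189 ≡ 1 (mod 47))
Combine: n ≡ Σ r_i×M_i×(M_i⁻¹ mod m_i) = 10×1457×1 + 10×611×24 + 5×403×7 = 14570 + 146640 + 14105 = 175315
175315 mod 18941 = 4846
n ≡ 4846 (mod 18941)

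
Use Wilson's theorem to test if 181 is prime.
(180)! mod 181 = 180. Since 180 ≡ -1 (mod 181), 181 is prime.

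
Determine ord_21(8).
Powers of 8 mod 21: 8^1≡8, 8^2≡1. Order = 2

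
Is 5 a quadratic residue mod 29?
By Euler's criterion: 5^{14} ≡ 1 (mod 29). Since this equals 1, 5 is a QR.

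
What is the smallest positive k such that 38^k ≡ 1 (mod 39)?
Powers of 38 mod 39: 38^1≡38, 38^2≡1. Order = 2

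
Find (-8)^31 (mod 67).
Using repeated squaring. (-8) ≡ 59 (mod 67). 31 = 16 + 8 + 4 + 2 + 1 (binary 11111). Repeated squaring mod 67: 59^1 ≡ 59; 59^2 ≡ 59² = 3481 ≡ 64; 59^4 ≡ 64² = 4096 ≡ 9; 59^8 ≡ 9² = 81 ≡ 14; 59^16 ≡ 14² = 196 ≡ 62. Multiply: (-8)^31 ≡ 59^16 × 59^8 × 59^4 × 59^2 × 59^1 ≡ 62 × 14 × 9 × 64 × 59 (mod 67): 62 × 14 = 868 ≡ 64; 64 × 9 = 576 ≡ 40; 40 × 64 = 2560 ≡ 14; 14 × 59 = 826 ≡ 22. So (-8)^31 ≡ 22 (mod 67).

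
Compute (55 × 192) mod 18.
12

(55 × 192) = 10560
10560 mod 18 = 12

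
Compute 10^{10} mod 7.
4

Using successive squaring:
Binary expansion of 10: 1010
Powers of 10 mod 7 (each is the square of the previous):
  10^1 ≡ 3 (mod 7)
  10^2 ≡ 3² = 9 ≡ 2 (mod 7)
  10^4 ≡ 2² = 4 ≡ 4 (mod 7)
  10^8 ≡ 4² = 16 ≡ 2 (mod 7)
10 = 8 + 2, so 10^10 = 10^8 × 10^2 ≡ 2 × 2 (mod 7)
Multiplying step by step:
  2 × 2 = 4 ≡ 4 (mod 7)
Result: 10^10 ≡ 4 (mod 7)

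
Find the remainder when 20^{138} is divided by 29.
By Fermat: 20^{28} ≡ 1 (mod 29). 138 = 4×28 + 26. So 20^{138} ≡ 20^{26} ≡ 24 (mod 29)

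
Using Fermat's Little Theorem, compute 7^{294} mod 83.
17

By Fermat's Little Theorem, a^(p-1) ≡ 1 (mod p) for prime p and gcd(a, p) = 1
Here p = 83, so 7^82 ≡ 1 (mod 83)
We can reduce the exponent: 294 mod 82 = 48
So 7^294 ≡ 7^48 (mod 83)
Computing: 7^48 mod 83 = 17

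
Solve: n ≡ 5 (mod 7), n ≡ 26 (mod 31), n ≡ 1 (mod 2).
M = 7 × 31 × 2 = 434. M₁ = 62, y₁ ≡ 6 (mod 7). M₂ = 14, y₂ ≡ 20 (mod 31). M₃ = 217, y₃ ≡ 1 (mod 2). n = 5×62×6 + 26×14×20 + 1×217×1 ≡ 243 (mod 434)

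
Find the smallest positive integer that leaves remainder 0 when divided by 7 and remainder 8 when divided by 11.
M = 7 × 11 = 77. M₁ = 11, y₁ ≡ 2 (mod 7). M₂ = 7, y₂ ≡ 8 (mod 11). r = 0×11×2 + 8×7×8 ≡ 63 (mod 77). The smallest positive such number is 63.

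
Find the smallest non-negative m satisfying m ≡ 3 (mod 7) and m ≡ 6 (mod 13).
M = 7 × 13 = 91. M₁ = 13, y₁ ≡ 6 (mod 7). M₂ = 7, y₂ ≡ 2 (mod 13). m = 3×13×6 + 6×7×2 ≡ 45 (mod 91)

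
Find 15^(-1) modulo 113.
98

Using Extended Euclidean Algorithm:
gcd(15, 113) = 1
Bezout coefficients: 15 × -15 + 113 × 2 = 1
So 15 × -15 ≡ 1 (mod 113)
The inverse is -15 mod 113 = 98
Verification: 15 × 98 = 1470 = 13 × 113 + 1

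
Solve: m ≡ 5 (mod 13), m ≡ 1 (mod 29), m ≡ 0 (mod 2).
M = 13 × 29 × 2 = 754. M₁ = 58, y₁ ≡ 11 (mod 13). M₂ = 26, y₂ ≡ 19 (mod 29). M₃ = 377, y₃ ≡ 1 (mod 2). m = 5×58×11 + 1×26×19 + 0×377×1 ≡ 668 (mod 754)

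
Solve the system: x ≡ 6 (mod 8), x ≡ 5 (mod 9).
M = 8 × 9 = 72. M₁ = 9, y₁ ≡ 1 (mod 8). M₂ = 8, y₂ ≡ 8 (mod 9). x = 6×9×1 + 5×8×8 ≡ 14 (mod 72)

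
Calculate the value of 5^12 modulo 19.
Using repeated squaring. 12 = 8 + 4 (binary 1100). Repeated squaring mod 19: 5^1 ≡ 5; 5^2 ≡ 5² = 25 ≡ 6; 5^4 ≡ 6² = 36 ≡ 17; 5^8 ≡ 17² = 289 ≡ 4. Multiply: 5^12 = 5^8 × 5^4 ≡ 4 × 17 (mod 19): 4 × 17 = 68 ≡ 11. So 5^12 ≡ 11 (mod 19).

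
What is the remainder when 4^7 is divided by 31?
7 = 4 + 2 + 1 (binary 111). Repeated squaring mod 31: 4^1 ≡ 4; 4^2 ≡ 4² = 16 ≡ 16; 4^4 ≡ 16² = 256 ≡ 8. Multiply: 4^7 = 4^4 × 4^2 × 4^1 ≡ 8 × 16 × 4 (mod 31): 8 × 16 = 128 ≡ 4; 4 × 4 = 16 ≡ 16. So 4^7 ≡ 16 (mod 31).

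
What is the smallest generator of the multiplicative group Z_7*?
p - 1 = 6 has prime divisors 2, 3. h is a primitive root mod 7 iff h^(6/q) ≢ 1 (mod 7) for each such q.
h = 2: 2^3 ≡ 1, 2^2 ≡ 4 (mod 7); 2^3 ≡ 1, so not a primitive root.
h = 3: 3^3 ≡ 6, 3^2 ≡ 2 (mod 7); none is 1, so 3 has order 6 and is a primitive root.
The smallest primitive root mod 7 is g = 3.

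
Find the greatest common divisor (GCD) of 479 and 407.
1

Using the Euclidean algorithm:
479 = 1 × 407 + 72
407 = 5 × 72 + 47
72 = 1 × 47 + 25
47 = 1 × 25 + 22
25 = 1 × 22 + 3
22 = 7 × 3 + 1
3 = 3 × 1 + 0

GCD(479, 407) = 1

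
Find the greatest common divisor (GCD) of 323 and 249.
1

Using the Euclidean algorithm:
323 = 1 × 249 + 74
249 = 3 × 74 + 27
74 = 2 × 27 + 20
27 = 1 × 20 + 7
20 = 2 × 7 + 6
7 = 1 × 6 + 1
6 = 6 × 1 + 0

GCD(323, 249) = 1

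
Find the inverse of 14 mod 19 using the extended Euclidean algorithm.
Extended GCD: 14(-4) + 19(3) = 1. So 14^(-1) ≡ 15 ≡ 15 (mod 19). Verify: 14 × 15 = 210 ≡ 1 (mod 19)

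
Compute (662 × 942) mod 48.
36

(662 × 942) = 623604
623604 mod 48 = 36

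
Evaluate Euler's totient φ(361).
342

Prime factorization: 361 = 19^2
Using the formula φ(n) = n × Π(1 - 1/p) for each prime factor p:
φ(361) = 361 × (1 - 1/19)
φ(361) = 342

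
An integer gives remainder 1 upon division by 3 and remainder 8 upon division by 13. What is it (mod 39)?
M = 3 × 13 = 39. M₁ = 13, y₁ ≡ 1 (mod 3). M₂ = 3, y₂ ≡ 9 (mod 13). t = 1×13×1 + 8×3×9 ≡ 34 (mod 39). The smallest positive such number is 34.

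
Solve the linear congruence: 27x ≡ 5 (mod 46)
7

Since gcd(27, 46) = 1 divides 5, a solution exists.
Multiply both sides by the inverse of 27 mod 46:
  27^(-1) mod 46 = 29
  x ≡ 29 × 5 ≡ 145 ≡ 7 (mod 46)
Verification: 27 × 7 = 189 = 4 × 46 + 5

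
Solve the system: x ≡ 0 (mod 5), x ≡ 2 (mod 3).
M = 5 × 3 = 15. M₁ = 3, y₁ ≡ 2 (mod 5). M₂ = 5, y₂ ≡ 2 (mod 3). x = 0×3×2 + 2×5×2 ≡ 5 (mod 15)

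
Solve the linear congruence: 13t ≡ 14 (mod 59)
51

Since gcd(13, 59) = 1 divides 14, a solution exists.
Multiply both sides by the inverse of 13 mod 59:
  13^(-1) mod 59 = 50
  x ≡ 50 × 14 ≡ 700 ≡ 51 (mod 59)
Verification: 13 × 51 = 663 = 11 × 59 + 14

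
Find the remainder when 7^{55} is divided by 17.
By Fermat: 7^{16} ≡ 1 (mod 17). 55 = 3×16 + 7. So 7^{55} ≡ 7^{7} ≡ 12 (mod 17)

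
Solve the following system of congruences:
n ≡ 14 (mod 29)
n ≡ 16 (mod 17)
101

Using the Chinese Remainder Theorem:
M = product of moduli = 493
For equation 1: M_1 = 17, 17 ≡ 17 (mod 29), inverse of 17 mod 29 is 12 (check: 17 × 12 = 204 ≡ 1 (mod 29))
For equation 2: M_2 = 29, 29 ≡ 12 (mod 17), inverse of 29 mod 17 is 10 (check: 12 × 10 = 120 ≡ 1 (mod 17))
Combine: n ≡ Σ r_i×M_i×(M_i⁻¹ mod m_i) = 14×17×12 + 16×29×10 = 2856 + 4640 = 7496
7496 mod 493 = 101
n ≡ 101 (mod 493)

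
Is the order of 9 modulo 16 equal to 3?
No, the actual order is 2, not 3.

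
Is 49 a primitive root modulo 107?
No

To verify, check if 49^(106/q) ≢ 1 (mod 107) for each prime divisor q of 106
Divisors of 106 = 106: [1, 2, 53, 106]
  49^(106/2) = 49^53 ≡ 1 (mod 107)
  49^(106/53) = 49^2 ≡ 47 (mod 107)
Conclusion: 49 is not a primitive root modulo 107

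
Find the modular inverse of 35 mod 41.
35^(-1) ≡ 34 (mod 41). Verification: 35 × 34 = 1190 ≡ 1 (mod 41)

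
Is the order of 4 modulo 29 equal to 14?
Yes, ord_29(4) = 14.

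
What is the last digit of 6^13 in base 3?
Using repeated squaring. 6 ≡ 0 (mod 3). 13 = 8 + 4 + 1 (binary 1101). Repeated squaring mod 3: 0^1 ≡ 0; 0^2 ≡ 0² = 0 ≡ 0; 0^4 ≡ 0² = 0 ≡ 0; 0^8 ≡ 0² = 0 ≡ 0. Multiply: 6^13 ≡ 0^8 × 0^4 × 0^1 ≡ 0 × 0 × 0 (mod 3): 0 × 0 = 0 ≡ 0; 0 × 0 = 0 ≡ 0. So 6^13 ≡ 0 (mod 3).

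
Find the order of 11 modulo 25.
Powers of 11 mod 25: 11^1≡11, 11^2≡21, 11^3≡6, 11^4≡16, 11^5≡1. Order = 5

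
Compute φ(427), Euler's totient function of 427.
360

Prime factorization: 427 = 7 × 61
Using the formula φ(n) = n × Π(1 - 1/p) for each prime factor p:
φ(427) = 427 × (1 - 1/7) × (1 - 1/61)
φ(427) = 360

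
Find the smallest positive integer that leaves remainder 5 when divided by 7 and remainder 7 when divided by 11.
M = 7 × 11 = 77. M₁ = 11, y₁ ≡ 2 (mod 7). M₂ = 7, y₂ ≡ 8 (mod 11). n = 5×11×2 + 7×7×8 ≡ 40 (mod 77). The smallest positive such number is 40.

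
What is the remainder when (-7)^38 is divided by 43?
Using repeated squaring. (-7) ≡ 36 (mod 43). 38 = 32 + 4 + 2 (binary 100110). Repeated squaring mod 43: 36^1 ≡ 36; 36^2 ≡ 36² = 1296 ≡ 6; 36^4 ≡ 6² = 36 ≡ 36; 36^8 ≡ 36² = 1296 ≡ 6; 36^16 ≡ 6² = 36 ≡ 36; 36^32 ≡ 36² = 1296 ≡ 6. Multiply: (-7)^38 ≡ 36^32 × 36^4 × 36^2 ≡ 6 × 36 × 6 (mod 43): 6 × 36 = 216 ≡ 1; 1 × 6 = 6 ≡ 6. So (-7)^38 ≡ 6 (mod 43).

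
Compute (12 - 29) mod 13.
9

(12 - 29) = -17
-17 mod 13 = 9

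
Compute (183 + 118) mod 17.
12

(183 + 118) = 301
301 mod 17 = 12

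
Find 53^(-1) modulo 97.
11

Using Extended Euclidean Algorithm:
gcd(53, 97) = 1
Bezout coefficients: 53 × 11 + 97 × -6 = 1
So 53 × 11 ≡ 1 (mod 97)
The inverse is 11 mod 97 = 11
Verification: 53 × 11 = 583 = 6 × 97 + 1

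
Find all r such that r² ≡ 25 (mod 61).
The square roots of 25 mod 61 are 56 and 5. Verify: 56² = 3136 ≡ 25 (mod 61)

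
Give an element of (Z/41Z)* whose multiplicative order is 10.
4 has order 10 mod 41 since 4^{10} ≡ 1 (mod 41) and no smaller power works.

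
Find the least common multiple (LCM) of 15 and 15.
15

First find GCD(15, 15) using the Euclidean algorithm:
15 = 1 × 15 + 0
GCD(15, 15) = 15

LCM formula: LCM(a, b) = (a × b) / GCD(a, b)
LCM(15, 15) = (15 × 15) / 15
LCM(15, 15) = 225 / 15
LCM(15, 15) = 15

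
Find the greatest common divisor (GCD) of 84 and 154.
14

Using the Euclidean algorithm:
84 = 0 × 154 + 84
154 = 1 × 84 + 70
84 = 1 × 70 + 14
70 = 5 × 14 + 0

GCD(84, 154) = 14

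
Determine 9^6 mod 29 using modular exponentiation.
6 = 4 + 2 (binary 110). Repeated squaring mod 29: 9^1 ≡ 9; 9^2 ≡ 9² = 81 ≡ 23; 9^4 ≡ 23² = 529 ≡ 7. Multiply: 9^6 = 9^4 × 9^2 ≡ 7 × 23 (mod 29): 7 × 23 = 161 ≡ 16. So 9^6 ≡ 16 (mod 29).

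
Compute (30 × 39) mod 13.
0

(30 × 39) = 1170
1170 mod 13 = 0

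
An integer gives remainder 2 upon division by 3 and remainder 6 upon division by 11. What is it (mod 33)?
M = 3 × 11 = 33. M₁ = 11, y₁ ≡ 2 (mod 3). M₂ = 3, y₂ ≡ 4 (mod 11). t = 2×11×2 + 6×3×4 ≡ 17 (mod 33). The smallest positive such number is 17.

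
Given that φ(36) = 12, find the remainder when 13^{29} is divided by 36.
By Euler: 13^{12} ≡ 1 (mod 36) since gcd(13, 36) = 1. 29 = 2×12 + 5. So 13^{29} ≡ 13^{5} ≡ 25 (mod 36)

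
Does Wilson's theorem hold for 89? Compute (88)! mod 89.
(88)! mod 89 = 88. Since this equals -1 (mod 89), Wilson confirms 89 is prime.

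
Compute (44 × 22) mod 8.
0

(44 × 22) = 968
968 mod 8 = 0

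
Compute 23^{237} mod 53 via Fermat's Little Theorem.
23

By Fermat's Little Theorem, a^(p-1) ≡ 1 (mod p) for prime p and gcd(a, p) = 1
Here p = 53, so 23^52 ≡ 1 (mod 53)
We can reduce the exponent: 237 mod 52 = 29
So 23^237 ≡ 23^29 (mod 53)
Computing: 23^29 mod 53 = 23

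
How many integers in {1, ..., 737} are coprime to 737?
660

Prime factorization: 737 = 11 × 67
Using the formula φ(n) = n × Π(1 - 1/p) for each prime factor p:
φ(737) = 737 × (1 - 1/11) × (1 - 1/67)
φ(737) = 660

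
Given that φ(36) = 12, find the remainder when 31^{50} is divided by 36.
By Euler: 31^{12} ≡ 1 (mod 36) since gcd(31, 36) = 1. 50 = 4×12 + 2. So 31^{50} ≡ 31^{2} ≡ 25 (mod 36)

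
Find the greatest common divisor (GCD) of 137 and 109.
1

Using the Euclidean algorithm:
137 = 1 × 109 + 28
109 = 3 × 28 + 25
28 = 1 × 25 + 3
25 = 8 × 3 + 1
3 = 3 × 1 + 0

GCD(137, 109) = 1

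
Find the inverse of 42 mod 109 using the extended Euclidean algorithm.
Extended GCD: 42(13) + 109(-5) = 1. So 42^(-1) ≡ 13 ≡ 13 (mod 109). Verify: 42 × 13 = 546 ≡ 1 (mod 109)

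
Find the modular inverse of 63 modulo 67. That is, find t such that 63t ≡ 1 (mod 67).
50

Using Extended Euclidean Algorithm:
gcd(63, 67) = 1
Bezout coefficients: 63 × -17 + 67 × 16 = 1
So 63 × -17 ≡ 1 (mod 67)
The inverse is -17 mod 67 = 50
Verification: 63 × 50 = 3150 = 47 × 67 + 1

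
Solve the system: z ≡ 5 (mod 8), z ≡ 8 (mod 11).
M = 8 × 11 = 88. M₁ = 11, y₁ ≡ 3 (mod 8). M₂ = 8, y₂ ≡ 7 (mod 11). z = 5×11×3 + 8×8×7 ≡ 85 (mod 88)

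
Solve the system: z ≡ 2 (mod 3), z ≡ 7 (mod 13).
M = 3 × 13 = 39. M₁ = 13, y₁ ≡ 1 (mod 3). M₂ = 3, y₂ ≡ 9 (mod 13). z = 2×13×1 + 7×3×9 ≡ 20 (mod 39)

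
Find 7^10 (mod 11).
10 = 8 + 2 (binary 1010). Repeated squaring mod 11: 7^1 ≡ 7; 7^2 ≡ 7² = 49 ≡ 5; 7^4 ≡ 5² = 25 ≡ 3; 7^8 ≡ 3² = 9 ≡ 9. Multiply: 7^10 = 7^8 × 7^2 ≡ 9 × 5 (mod 11): 9 × 5 = 45 ≡ 1. So 7^10 ≡ 1 (mod 11).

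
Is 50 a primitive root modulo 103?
No

To verify, check if 50^(102/q) ≢ 1 (mod 103) for each prime divisor q of 102
Divisors of 102 = 102: [1, 2, 3, 6, 17, 34, 51, 102]
  50^(102/17) = 50^6 ≡ 13 (mod 103)
  50^(102/2) = 50^51 ≡ 1 (mod 103)
  50^(102/3) = 50^34 ≡ 56 (mod 103)
Conclusion: 50 is not a primitive root modulo 103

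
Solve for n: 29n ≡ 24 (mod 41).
39

Since gcd(29, 41) = 1 divides 24, a solution exists.
Multiply both sides by the inverse of 29 mod 41:
  29^(-1) mod 41 = 17
  x ≡ 17 × 24 ≡ 408 ≡ 39 (mod 41)
Verification: 29 × 39 = 1131 = 27 × 41 + 24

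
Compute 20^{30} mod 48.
16

Using successive squaring:
Binary expansion of 30: 11110
Powers of 20 mod 48 (each is the square of the previous):
  20^1 ≡ 20 (mod 48)
  20^2 ≡ 20² = 400 ≡ 16 (mod 48)
  20^4 ≡ 16² = 256 ≡ 16 (mod 48)
  20^8 ≡ 16² = 256 ≡ 16 (mod 48)
  20^16 ≡ 16² = 256 ≡ 16 (mod 48)
30 = 16 + 8 + 4 + 2, so 20^30 = 20^16 × 20^8 × 20^4 × 20^2 ≡ 16 × 16 × 16 × 16 (mod 48)
Multiplying step by step:
  16 × 16 = 256 ≡ 16 (mod 48)
  16 × 16 = 256 ≡ 16 (mod 48)
  16 × 16 = 256 ≡ 16 (mod 48)
Result: 20^30 ≡ 16 (mod 48)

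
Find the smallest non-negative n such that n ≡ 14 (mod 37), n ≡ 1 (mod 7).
162

Using the Chinese Remainder Theorem:
M = product of moduli = 259
For equation 1: M_1 = 7, 7 ≡ 7 (mod 37), inverse of 7 mod 37 is 16 (check: 7 × 16 = 112 ≡ 1 (mod 37))
For equation 2: M_2 = 37, 37 ≡ 2 (mod 7), inverse of 37 mod 7 is 4 (check: 2 × 4 = 8 ≡ 1 (mod 7))
Combine: n ≡ Σ r_i×M_i×(M_i⁻¹ mod m_i) = 14×7×16 + 1×37×4 = 1568 + 148 = 1716
1716 mod 259 = 162
n ≡ 162 (mod 259)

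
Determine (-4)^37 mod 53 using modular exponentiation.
Using repeated squaring. (-4) ≡ 49 (mod 53). 37 = 32 + 4 + 1 (binary 100101). Repeated squaring mod 53: 49^1 ≡ 49; 49^2 ≡ 49² = 2401 ≡ 16; 49^4 ≡ 16² = 256 ≡ 44; 49^8 ≡ 44² = 1936 ≡ 28; 49^16 ≡ 28² = 784 ≡ 42; 49^32 ≡ 42² = 1764 ≡ 15. Multiply: (-4)^37 ≡ 49^32 × 49^4 × 49^1 ≡ 15 × 44 × 49 (mod 53): 15 × 44 = 660 ≡ 24; 24 × 49 = 1176 ≡ 10. So (-4)^37 ≡ 10 (mod 53).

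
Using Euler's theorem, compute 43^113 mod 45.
By Euler: 43^{24} ≡ 1 (mod 45) since gcd(43, 45) = 1. 113 = 4×24 + 17. So 43^{113} ≡ 43^{17} ≡ 13 (mod 45)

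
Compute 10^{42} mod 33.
1

Using successive squaring:
Binary expansion of 42: 101010
Powers of 10 mod 33 (each is the square of the previous):
  10^1 ≡ 10 (mod 33)
  10^2 ≡ 10² = 100 ≡ 1 (mod 33)
  10^4 ≡ 1² = 1 ≡ 1 (mod 33)
  10^8 ≡ 1² = 1 ≡ 1 (mod 33)
  10^16 ≡ 1² = 1 ≡ 1 (mod 33)
  10^32 ≡ 1² = 1 ≡ 1 (mod 33)
42 = 32 + 8 + 2, so 10^42 = 10^32 × 10^8 × 10^2 ≡ 1 × 1 × 1 (mod 33)
Multiplying step by step:
  1 × 1 = 1 ≡ 1 (mod 33)
  1 × 1 = 1 ≡ 1 (mod 33)
Result: 10^42 ≡ 1 (mod 33)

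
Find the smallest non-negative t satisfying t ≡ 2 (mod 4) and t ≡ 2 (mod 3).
M = 4 × 3 = 12. M₁ = 3, y₁ ≡ 3 (mod 4). M₂ = 4, y₂ ≡ 1 (mod 3). t = 2×3×3 + 2×4×1 ≡ 2 (mod 12)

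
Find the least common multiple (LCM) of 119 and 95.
11305

First find GCD(119, 95) using the Euclidean algorithm:
119 = 1 × 95 + 24
95 = 3 × 24 + 23
24 = 1 × 23 + 1
23 = 23 × 1 + 0
GCD(119, 95) = 1

LCM formula: LCM(a, b) = (a × b) / GCD(a, b)
LCM(119, 95) = (119 × 95) / 1
LCM(119, 95) = 11305 / 1
LCM(119, 95) = 11305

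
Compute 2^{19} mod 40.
8

Using successive squaring:
Binary expansion of 19: 10011
Powers of 2 mod 40 (each is the square of the previous):
  2^1 ≡ 2 (mod 40)
  2^2 ≡ 2² = 4 ≡ 4 (mod 40)
  2^4 ≡ 4² = 16 ≡ 16 (mod 40)
  2^8 ≡ 16² = 256 ≡ 16 (mod 40)
  2^16 ≡ 16² = 256 ≡ 16 (mod 40)
19 = 16 + 2 + 1, so 2^19 = 2^16 × 2^2 × 2^1 ≡ 16 × 4 × 2 (mod 40)
Multiplying step by step:
  16 × 4 = 64 ≡ 24 (mod 40)
  24 × 2 = 48 ≡ 8 (mod 40)
Result: 2^19 ≡ 8 (mod 40)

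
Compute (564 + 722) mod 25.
11

(564 + 722) = 1286
1286 mod 25 = 11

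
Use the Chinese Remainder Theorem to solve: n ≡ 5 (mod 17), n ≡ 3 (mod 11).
124

Using the Chinese Remainder Theorem:
M = product of moduli = 187
For equation 1: M_1 = 11, 11 ≡ 11 (mod 17), inverse of 11 mod 17 is 14 (check: 11 × 14 = 154 ≡ 1 (mod 17))
For equation 2: M_2 = 17, 17 ≡ 6 (mod 11), inverse of 17 mod 11 is 2 (check: 6 × 2 = 12 ≡ 1 (mod 11))
Combine: n ≡ Σ r_i×M_i×(M_i⁻¹ mod m_i) = 5×11×14 + 3×17×2 = 770 + 102 = 872
872 mod 187 = 124
n ≡ 124 (mod 187)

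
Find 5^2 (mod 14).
2 = 2 (binary 10). Repeated squaring mod 14: 5^1 ≡ 5; 5^2 ≡ 5² = 25 ≡ 11. So 5^2 ≡ 11 (mod 14).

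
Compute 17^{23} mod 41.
7

Using successive squaring:
Binary expansion of 23: 10111
Powers of 17 mod 41 (each is the square of the previous):
  17^1 ≡ 17 (mod 41)
  17^2 ≡ 17² = 289 ≡ 2 (mod 41)
  17^4 ≡ 2² = 4 ≡ 4 (mod 41)
  17^8 ≡ 4² = 16 ≡ 16 (mod 41)
  17^16 ≡ 16² = 256 ≡ 10 (mod 41)
23 = 16 + 4 + 2 + 1, so 17^23 = 17^16 × 17^4 × 17^2 × 17^1 ≡ 10 × 4 × 2 × 17 (mod 41)
Multiplying step by step:
  10 × 4 = 40 ≡ 40 (mod 41)
  40 × 2 = 80 ≡ 39 (mod 41)
  39 × 17 = 663 ≡ 7 (mod 41)
Result: 17^23 ≡ 7 (mod 41)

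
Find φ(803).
720

Prime factorization: 803 = 11 × 73
Using the formula φ(n) = n × Π(1 - 1/p) for each prime factor p:
φ(803) = 803 × (1 - 1/11) × (1 - 1/73)
φ(803) = 720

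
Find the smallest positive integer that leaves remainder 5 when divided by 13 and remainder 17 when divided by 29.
M = 13 × 29 = 377. M₁ = 29, y₁ ≡ 9 (mod 13). M₂ = 13, y₂ ≡ 9 (mod 29). r = 5×29×9 + 17×13×9 ≡ 278 (mod 377). The smallest positive such number is 278.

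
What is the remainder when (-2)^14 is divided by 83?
Using repeated squaring. (-2) ≡ 81 (mod 83). 14 = 8 + 4 + 2 (binary 1110). Repeated squaring mod 83: 81^1 ≡ 81; 81^2 ≡ 81² = 6561 ≡ 4; 81^4 ≡ 4² = 16 ≡ 16; 81^8 ≡ 16² = 256 ≡ 7. Multiply: (-2)^14 ≡ 81^8 × 81^4 × 81^2 ≡ 7 × 16 × 4 (mod 83): 7 × 16 = 112 ≡ 29; 29 × 4 = 116 ≡ 33. So (-2)^14 ≡ 33 (mod 83).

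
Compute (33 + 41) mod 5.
4

(33 + 41) = 74
74 mod 5 = 4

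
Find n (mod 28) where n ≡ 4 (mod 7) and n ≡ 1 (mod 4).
M = 7 × 4 = 28. M₁ = 4, y₁ ≡ 2 (mod 7). M₂ = 7, y₂ ≡ 3 (mod 4). n = 4×4×2 + 1×7×3 ≡ 25 (mod 28)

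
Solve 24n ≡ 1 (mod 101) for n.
80

Using Extended Euclidean Algorithm:
gcd(24, 101) = 1
Bezout coefficients: 24 × -21 + 101 × 5 = 1
So 24 × -21 ≡ 1 (mod 101)
The inverse is -21 mod 101 = 80
Verification: 24 × 80 = 1920 = 19 × 101 + 1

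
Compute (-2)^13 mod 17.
Using repeated squaring. (-2) ≡ 15 (mod 17). 13 = 8 + 4 + 1 (binary 1101). Repeated squaring mod 17: 15^1 ≡ 15; 15^2 ≡ 15² = 225 ≡ 4; 15^4 ≡ 4² = 16 ≡ 16; 15^8 ≡ 16² = 256 ≡ 1. Multiply: (-2)^13 ≡ 15^8 × 15^4 × 15^1 ≡ 1 × 16 × 15 (mod 17): 1 × 16 = 16 ≡ 16; 16 × 15 = 240 ≡ 2. So (-2)^13 ≡ 2 (mod 17).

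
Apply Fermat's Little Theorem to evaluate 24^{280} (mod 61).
1

By Fermat's Little Theorem, a^(p-1) ≡ 1 (mod p) for prime p and gcd(a, p) = 1
Here p = 61, so 24^60 ≡ 1 (mod 61)
We can reduce the exponent: 280 mod 60 = 40
So 24^280 ≡ 24^40 (mod 61)
Computing: 24^40 mod 61 = 1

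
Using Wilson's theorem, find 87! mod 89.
(88)! = (87)! × (88) ≡ -1 (mod 89). So (87)! ≡ -1 × (88)^(-1) ≡ (-1)×(-1) = 1 (mod 89)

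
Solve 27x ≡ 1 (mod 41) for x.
27^(-1) ≡ 38 (mod 41). Verification: 27 × 38 = 1026 ≡ 1 (mod 41)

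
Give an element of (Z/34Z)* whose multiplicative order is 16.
3 has order 16 mod 34 since 3^{16} ≡ 1 (mod 34) and no smaller power works.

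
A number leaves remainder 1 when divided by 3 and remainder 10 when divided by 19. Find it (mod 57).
M = 3 × 19 = 57. M₁ = 19, y₁ ≡ 1 (mod 3). M₂ = 3, y₂ ≡ 13 (mod 19). z = 1×19×1 + 10×3×13 ≡ 10 (mod 57)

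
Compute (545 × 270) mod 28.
10

(545 × 270) = 147150
147150 mod 28 = 10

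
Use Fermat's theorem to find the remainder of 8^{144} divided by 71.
49

By Fermat's Little Theorem, a^(p-1) ≡ 1 (mod p) for prime p and gcd(a, p) = 1
Here p = 71, so 8^70 ≡ 1 (mod 71)
We can reduce the exponent: 144 mod 70 = 4
So 8^144 ≡ 8^4 (mod 71)
Computing: 8^4 mod 71 = 49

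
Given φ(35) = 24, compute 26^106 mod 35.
By Euler: 26^{24} ≡ 1 (mod 35) since gcd(26, 35) = 1. 106 = 4×24 + 10. So 26^{106} ≡ 26^{10} ≡ 16 (mod 35)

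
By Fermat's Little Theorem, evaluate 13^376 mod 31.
By Fermat: 13^{30} ≡ 1 (mod 31). 376 ≡ 16 (mod 30). So 13^{376} ≡ 13^{16} ≡ 18 (mod 31)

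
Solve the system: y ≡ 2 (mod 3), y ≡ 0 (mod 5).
M = 3 × 5 = 15. M₁ = 5, y₁ ≡ 2 (mod 3). M₂ = 3, y₂ ≡ 2 (mod 5). y = 2×5×2 + 0×3×2 ≡ 5 (mod 15)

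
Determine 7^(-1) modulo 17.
7^(-1) ≡ 5 (mod 17). Verification: 7 × 5 = 35 ≡ 1 (mod 17)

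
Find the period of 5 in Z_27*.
Powers of 5 mod 27: 5^1≡5, 5^2≡25, 5^3≡17, 5^4≡4, 5^5≡20, 5^6≡19, 5^7≡14, 5^8≡16, 5^9≡26, 5^10≡22, 5^11≡2, 5^12≡10, 5^13≡23, 5^14≡7, 5^15≡8, 5^16≡13, 5^17≡11, 5^18≡1. Order = 18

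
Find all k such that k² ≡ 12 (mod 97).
The square roots of 12 mod 97 are 77 and 20. Verify: 77² = 5929 ≡ 12 (mod 97)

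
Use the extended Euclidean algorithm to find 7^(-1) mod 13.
Extended GCD: 7(2) + 13(-1) = 1. So 7^(-1) ≡ 2 ≡ 2 (mod 13). Verify: 7 × 2 = 14 ≡ 1 (mod 13)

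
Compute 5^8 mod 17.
8 = 8 (binary 1000). Repeated squaring mod 17: 5^1 ≡ 5; 5^2 ≡ 5² = 25 ≡ 8; 5^4 ≡ 8² = 64 ≡ 13; 5^8 ≡ 13² = 169 ≡ 16. So 5^8 ≡ 16 (mod 17).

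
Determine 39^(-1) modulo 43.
39^(-1) ≡ 32 (mod 43). Verification: 39 × 32 = 1248 ≡ 1 (mod 43)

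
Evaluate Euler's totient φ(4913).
4624

Prime factorization: 4913 = 17^3
Using the formula φ(n) = n × Π(1 - 1/p) for each prime factor p:
φ(4913) = 4913 × (1 - 1/17)
φ(4913) = 4624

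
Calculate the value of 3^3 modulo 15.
3 = 2 + 1 (binary 11). Repeated squaring mod 15: 3^1 ≡ 3; 3^2 ≡ 3² = 9 ≡ 9. Multiply: 3^3 = 3^2 × 3^1 ≡ 9 × 3 (mod 15): 9 × 3 = 27 ≡ 12. So 3^3 ≡ 12 (mod 15).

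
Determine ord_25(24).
Powers of 24 mod 25: 24^1≡24, 24^2≡1. Order = 2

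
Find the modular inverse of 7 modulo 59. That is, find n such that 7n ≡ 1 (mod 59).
17

Using Extended Euclidean Algorithm:
gcd(7, 59) = 1
Bezout coefficients: 7 × 17 + 59 × -2 = 1
So 7 × 17 ≡ 1 (mod 59)
The inverse is 17 mod 59 = 17
Verification: 7 × 17 = 119 = 2 × 59 + 1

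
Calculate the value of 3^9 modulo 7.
9 = 8 + 1 (binary 1001). Repeated squaring mod 7: 3^1 ≡ 3; 3^2 ≡ 3² = 9 ≡ 2; 3^4 ≡ 2² = 4 ≡ 4; 3^8 ≡ 4² = 16 ≡ 2. Multiply: 3^9 = 3^8 × 3^1 ≡ 2 × 3 (mod 7): 2 × 3 = 6 ≡ 6. So 3^9 ≡ 6 (mod 7).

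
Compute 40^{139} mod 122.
82

Using successive squaring:
Binary expansion of 139: 10001011
Powers of 40 mod 122 (each is the square of the previous):
  40^1 ≡ 40 (mod 122)
  40^2 ≡ 40² = 1600 ≡ 14 (mod 122)
  40^4 ≡ 14² = 196 ≡ 74 (mod 122)
  40^8 ≡ 74² = 5476 ≡ 108 (mod 122)
  40^16 ≡ 108² = 11664 ≡ 74 (mod 122)
  40^32 ≡ 74² = 5476 ≡ 108 (mod 122)
  40^64 ≡ 108² = 11664 ≡ 74 (mod 122)
  40^128 ≡ 74² = 5476 ≡ 108 (mod 122)
139 = 128 + 8 + 2 + 1, so 40^139 = 40^128 × 40^8 × 40^2 × 40^1 ≡ 108 × 108 × 14 × 40 (mod 122)
Multiplying step by step:
  108 × 108 = 11664 ≡ 74 (mod 122)
  74 × 14 = 1036 ≡ 60 (mod 122)
  60 × 40 = 2400 ≡ 82 (mod 122)
Result: 40^139 ≡ 82 (mod 122)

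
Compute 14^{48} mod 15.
1

Using successive squaring:
Binary expansion of 48: 110000
Powers of 14 mod 15 (each is the square of the previous):
  14^1 ≡ 14 (mod 15)
  14^2 ≡ 14² = 196 ≡ 1 (mod 15)
  14^4 ≡ 1² = 1 ≡ 1 (mod 15)
  14^8 ≡ 1² = 1 ≡ 1 (mod 15)
  14^16 ≡ 1² = 1 ≡ 1 (mod 15)
  14^32 ≡ 1² = 1 ≡ 1 (mod 15)
48 = 32 + 16, so 14^48 = 14^32 × 14^16 ≡ 1 × 1 (mod 15)
Multiplying step by step:
  1 × 1 = 1 ≡ 1 (mod 15)
Result: 14^48 ≡ 1 (mod 15)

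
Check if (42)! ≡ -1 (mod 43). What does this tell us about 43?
(42)! mod 43 = 42. Since this equals -1 (mod 43), Wilson confirms 43 is prime.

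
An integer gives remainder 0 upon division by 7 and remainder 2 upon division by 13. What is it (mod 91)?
M = 7 × 13 = 91. M₁ = 13, y₁ ≡ 6 (mod 7). M₂ = 7, y₂ ≡ 2 (mod 13). k = 0×13×6 + 2×7×2 ≡ 28 (mod 91). The smallest positive such number is 28.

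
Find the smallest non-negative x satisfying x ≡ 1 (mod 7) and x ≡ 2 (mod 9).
M = 7 × 9 = 63. M₁ = 9, y₁ ≡ 4 (mod 7). M₂ = 7, y₂ ≡ 4 (mod 9). x = 1×9×4 + 2×7×4 ≡ 29 (mod 63)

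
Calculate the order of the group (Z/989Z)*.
924

Prime factorization: 989 = 23 × 43
Using the formula φ(n) = n × Π(1 - 1/p) for each prime factor p:
φ(989) = 989 × (1 - 1/23) × (1 - 1/43)
φ(989) = 924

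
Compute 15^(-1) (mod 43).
15^(-1) ≡ 23 (mod 43). Verification: 15 × 23 = 345 ≡ 1 (mod 43)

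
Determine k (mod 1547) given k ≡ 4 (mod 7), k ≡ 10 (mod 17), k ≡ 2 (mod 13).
1523

Using the Chinese Remainder Theorem:
M = product of moduli = 1547
For equation 1: M_1 = 221, 221 ≡ 4 (mod 7), inverse of 221 mod 7 is 2 (check: 4 × 2 = 8 ≡ 1 (mod 7))
For equation 2: M_2 = 91, 91 ≡ 6 (mod 17), inverse of 91 mod 17 is 3 (check: 6 × 3 = 18 ≡ 1 (mod 17))
For equation 3: M_3 = 119, 119 ≡ 2 (mod 13), inverse of 119 mod 13 is 7 (check: 2 × 7 = 14 ≡ 1 (mod 13))
Combine: k ≡ Σ r_i×M_i×(M_i⁻¹ mod m_i) = 4×221×2 + 10×91×3 + 2×119×7 = 1768 + 2730 + 1666 = 6164
6164 mod 1547 = 1523
k ≡ 1523 (mod 1547)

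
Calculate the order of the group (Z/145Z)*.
112

Prime factorization: 145 = 5 × 29
Using the formula φ(n) = n × Π(1 - 1/p) for each prime factor p:
φ(145) = 145 × (1 - 1/5) × (1 - 1/29)
φ(145) = 112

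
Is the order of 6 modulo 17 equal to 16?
Yes, ord_17(6) = 16.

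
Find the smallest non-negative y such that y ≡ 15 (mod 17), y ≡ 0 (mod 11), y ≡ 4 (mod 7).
627

Using the Chinese Remainder Theorem:
M = product of moduli = 1309
For equation 1: M_1 = 77, 77 ≡ 9 (mod 17), inverse of 77 mod 17 is 2 (check: 9 × 2 = 18 ≡ 1 (mod 17))
For equation 2: M_2 = 119, 119 ≡ 9 (mod 11), inverse of 119 mod 11 is 5 (check: 9 × 5 = 45 ≡ 1 (mod 11))
For equation 3: M_3 = 187, 187 ≡ 5 (mod 7), inverse of 187 mod 7 is 3 (check: 5 × 3 = 15 ≡ 1 (mod 7))
Combine: y ≡ Σ r_i×M_i×(M_i⁻¹ mod m_i) = 15×77×2 + 0×119×5 + 4×187×3 = 2310 + 0 + 2244 = 4554
4554 mod 1309 = 627
y ≡ 627 (mod 1309)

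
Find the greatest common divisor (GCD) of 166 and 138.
2

Using the Euclidean algorithm:
166 = 1 × 138 + 28
138 = 4 × 28 + 26
28 = 1 × 26 + 2
26 = 13 × 2 + 0

GCD(166, 138) = 2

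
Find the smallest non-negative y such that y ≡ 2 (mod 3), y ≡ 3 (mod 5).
8

Using the Chinese Remainder Theorem:
M = product of moduli = 15
For equation 1: M_1 = 5, 5 ≡ 2 (mod 3), inverse of 5 mod 3 is 2 (check: 2 × 2 = 4 ≡ 1 (mod 3))
For equation 2: M_2 = 3, 3 ≡ 3 (mod 5), inverse of 3 mod 5 is 2 (check: 3 × 2 = 6 ≡ 1 (mod 5))
Combine: y ≡ Σ r_i×M_i×(M_i⁻¹ mod m_i) = 2×5×2 + 3×3×2 = 20 + 18 = 38
38 mod 15 = 8
y ≡ 8 (mod 15)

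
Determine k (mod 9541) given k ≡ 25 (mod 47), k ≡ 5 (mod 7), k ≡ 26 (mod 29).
5101

Using the Chinese Remainder Theorem:
M = product of moduli = 9541
For equation 1: M_1 = 203, 203 ≡ 15 (mod 47), inverse of 203 mod 47 is 22 (check: 15 × 22 = 330 ≡ 1 (mod 47))
For equation 2: M_2 = 1363, 1363 ≡ 5 (mod 7), inverse of 1363 mod 7 is 3 (check: 5 × 3 = 15 ≡ 1 (mod 7))
For equation 3: M_3 = 329, 329 ≡ 10 (mod 29), inverse of 329 mod 29 is 3 (check: 10 × 3 = 30 ≡ 1 (mod 29))
Combine: k ≡ Σ r_i×M_i×(M_i⁻¹ mod m_i) = 25×203×22 + 5×1363×3 + 26×329×3 = 111650 + 20445 + 25662 = 157757
157757 mod 9541 = 5101
k ≡ 5101 (mod 9541)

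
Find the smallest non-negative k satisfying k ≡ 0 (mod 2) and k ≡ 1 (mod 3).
M = 2 × 3 = 6. M₁ = 3, y₁ ≡ 1 (mod 2). M₂ = 2, y₂ ≡ 2 (mod 3). k = 0×3×1 + 1×2×2 ≡ 4 (mod 6)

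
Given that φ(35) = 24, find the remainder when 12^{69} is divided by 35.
By Euler: 12^{24} ≡ 1 (mod 35) since gcd(12, 35) = 1. 69 = 2×24 + 21. So 12^{69} ≡ 12^{21} ≡ 27 (mod 35)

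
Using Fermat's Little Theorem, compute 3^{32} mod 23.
8

By Fermat's Little Theorem, a^(p-1) ≡ 1 (mod p) for prime p and gcd(a, p) = 1
Here p = 23, so 3^22 ≡ 1 (mod 23)
We can reduce the exponent: 32 mod 22 = 10
So 3^32 ≡ 3^10 (mod 23)
Computing: 3^10 mod 23 = 8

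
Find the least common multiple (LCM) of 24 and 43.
1032

First find GCD(24, 43) using the Euclidean algorithm:
24 = 0 × 43 + 24
43 = 1 × 24 + 19
24 = 1 × 19 + 5
19 = 3 × 5 + 4
5 = 1 × 4 + 1
4 = 4 × 1 + 0
GCD(24, 43) = 1

LCM formula: LCM(a, b) = (a × b) / GCD(a, b)
LCM(24, 43) = (24 × 43) / 1
LCM(24, 43) = 1032 / 1
LCM(24, 43) = 1032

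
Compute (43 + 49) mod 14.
8

(43 + 49) = 92
92 mod 14 = 8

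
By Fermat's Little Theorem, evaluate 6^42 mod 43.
By Fermat's Little Theorem, 6^{42} ≡ 1 (mod 43) since 43 is prime and gcd(6, 43) = 1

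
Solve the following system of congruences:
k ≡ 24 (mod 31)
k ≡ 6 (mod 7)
55

Using the Chinese Remainder Theorem:
M = product of moduli = 217
For equation 1: M_1 = 7, 7 ≡ 7 (mod 31), inverse of 7 mod 31 is 9 (check: 7 × 9 = 63 ≡ 1 (mod 31))
For equation 2: M_2 = 31, 31 ≡ 3 (mod 7), inverse of 31 mod 7 is 5 (check: 3 × 5 = 15 ≡ 1 (mod 7))
Combine: k ≡ Σ r_i×M_i×(M_i⁻¹ mod m_i) = 24×7×9 + 6×31×5 = 1512 + 930 = 2442
2442 mod 217 = 55
k ≡ 55 (mod 217)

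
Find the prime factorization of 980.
2^2 × 5 × 7^2

Divide by primes starting from smallest:
980 ÷ 2 = 490
490 ÷ 2 = 245
245 ÷ 5 = 49
49 ÷ 7 = 7
7 ÷ 7 = 1

980 = 2^2 × 5 × 7^2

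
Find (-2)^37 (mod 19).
Using Fermat: (-2)^{18} ≡ 1 (mod 19). 37 ≡ 1 (mod 18). So (-2)^{37} ≡ (-2)^{1} ≡ 17 (mod 19)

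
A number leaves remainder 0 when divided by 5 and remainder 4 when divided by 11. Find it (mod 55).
M = 5 × 11 = 55. M₁ = 11, y₁ ≡ 1 (mod 5). M₂ = 5, y₂ ≡ 9 (mod 11). r = 0×11×1 + 4×5×9 ≡ 15 (mod 55)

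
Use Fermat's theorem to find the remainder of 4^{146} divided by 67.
23

By Fermat's Little Theorem, a^(p-1) ≡ 1 (mod p) for prime p and gcd(a, p) = 1
Here p = 67, so 4^66 ≡ 1 (mod 67)
We can reduce the exponent: 146 mod 66 = 14
So 4^146 ≡ 4^14 (mod 67)
Computing: 4^14 mod 67 = 23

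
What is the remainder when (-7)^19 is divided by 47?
Using repeated squaring. (-7) ≡ 40 (mod 47). 19 = 16 + 2 + 1 (binary 10011). Repeated squaring mod 47: 40^1 ≡ 40; 40^2 ≡ 40² = 1600 ≡ 2; 40^4 ≡ 2² = 4 ≡ 4; 40^8 ≡ 4² = 16 ≡ 16; 40^16 ≡ 16² = 256 ≡ 21. Multiply: (-7)^19 ≡ 40^16 × 40^2 × 40^1 ≡ 21 × 2 × 40 (mod 47): 21 × 2 = 42 ≡ 42; 42 × 40 = 1680 ≡ 35. So (-7)^19 ≡ 35 (mod 47).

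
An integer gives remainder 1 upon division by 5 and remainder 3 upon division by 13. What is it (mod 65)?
M = 5 × 13 = 65. M₁ = 13, y₁ ≡ 2 (mod 5). M₂ = 5, y₂ ≡ 8 (mod 13). y = 1×13×2 + 3×5×8 ≡ 16 (mod 65). The smallest positive such number is 16.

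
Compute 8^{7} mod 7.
1

Using successive squaring:
Binary expansion of 7: 111
Powers of 8 mod 7 (each is the square of the previous):
  8^1 ≡ 1 (mod 7)
  8^2 ≡ 1² = 1 ≡ 1 (mod 7)
  8^4 ≡ 1² = 1 ≡ 1 (mod 7)
7 = 4 + 2 + 1, so 8^7 = 8^4 × 8^2 × 8^1 ≡ 1 × 1 × 1 (mod 7)
Multiplying step by step:
  1 × 1 = 1 ≡ 1 (mod 7)
  1 × 1 = 1 ≡ 1 (mod 7)
Result: 8^7 ≡ 1 (mod 7)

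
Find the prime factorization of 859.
859

Divide by primes starting from smallest:
859 ÷ 859 = 1

859 = 859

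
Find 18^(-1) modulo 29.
21

Using Extended Euclidean Algorithm:
gcd(18, 29) = 1
Bezout coefficients: 18 × -8 + 29 × 5 = 1
So 18 × -8 ≡ 1 (mod 29)
The inverse is -8 mod 29 = 21
Verification: 18 × 21 = 378 = 13 × 29 + 1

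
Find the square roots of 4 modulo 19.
The square roots of 4 mod 19 are 17 and 2. Verify: 17² = 289 ≡ 4 (mod 19)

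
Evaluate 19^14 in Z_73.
Using repeated squaring. 14 = 8 + 4 + 2 (binary 1110). Repeated squaring mod 73: 19^1 ≡ 19; 19^2 ≡ 19² = 361 ≡ 69; 19^4 ≡ 69² = 4761 ≡ 16; 19^8 ≡ 16² = 256 ≡ 37. Multiply: 19^14 = 19^8 × 19^4 × 19^2 ≡ 37 × 16 × 69 (mod 73): 37 × 16 = 592 ≡ 8; 8 × 69 = 552 ≡ 41. So 19^14 ≡ 41 (mod 73).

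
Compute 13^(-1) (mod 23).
13^(-1) ≡ 16 (mod 23). Verification: 13 × 16 = 208 ≡ 1 (mod 23)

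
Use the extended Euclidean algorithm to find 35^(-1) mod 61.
Extended GCD: 35(7) + 61(-4) = 1. So 35^(-1) ≡ 7 ≡ 7 (mod 61). Verify: 35 × 7 = 245 ≡ 1 (mod 61)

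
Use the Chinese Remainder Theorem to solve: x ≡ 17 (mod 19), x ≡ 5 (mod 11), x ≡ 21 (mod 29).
3646

Using the Chinese Remainder Theorem:
M = product of moduli = 6061
For equation 1: M_1 = 319, 319 ≡ 15 (mod 19), inverse of 319 mod 19 is 14 (check: 15 × 14 = 210 ≡ 1 (mod 19))
For equation 2: M_2 = 551, 551 ≡ 1 (mod 11), inverse of 551 mod 11 is 1 (check: 1 × 1 = 1 ≡ 1 (mod 11))
For equation 3: M_3 = 209, 209 ≡ 6 (mod 29), inverse of 209 mod 29 is 5 (check: 6 × 5 = 30 ≡ 1 (mod 29))
Combine: x ≡ Σ r_i×M_i×(M_i⁻¹ mod m_i) = 17×319×14 + 5×551×1 + 21×209×5 = 75922 + 2755 + 21945 = 100622
100622 mod 6061 = 3646
x ≡ 3646 (mod 6061)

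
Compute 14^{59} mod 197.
183

Using successive squaring:
Binary expansion of 59: 111011
Powers of 14 mod 197 (each is the square of the previous):
  14^1 ≡ 14 (mod 197)
  14^2 ≡ 14² = 196 ≡ 196 (mod 197)
  14^4 ≡ 196² = 38416 ≡ 1 (mod 197)
  14^8 ≡ 1² = 1 ≡ 1 (mod 197)
  14^16 ≡ 1² = 1 ≡ 1 (mod 197)
  14^32 ≡ 1² = 1 ≡ 1 (mod 197)
59 = 32 + 16 + 8 + 2 + 1, so 14^59 = 14^32 × 14^16 × 14^8 × 14^2 × 14^1 ≡ 1 × 1 × 1 × 196 × 14 (mod 197)
Multiplying step by step:
  1 × 1 = 1 ≡ 1 (mod 197)
  1 × 1 = 1 ≡ 1 (mod 197)
  1 × 196 = 196 ≡ 196 (mod 197)
  196 × 14 = 2744 ≡ 183 (mod 197)
Result: 14^59 ≡ 183 (mod 197)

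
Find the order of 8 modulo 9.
Powers of 8 mod 9: 8^1≡8, 8^2≡1. Order = 2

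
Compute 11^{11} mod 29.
10

Using successive squaring:
Binary expansion of 11: 1011
Powers of 11 mod 29 (each is the square of the previous):
  11^1 ≡ 11 (mod 29)
  11^2 ≡ 11² = 121 ≡ 5 (mod 29)
  11^4 ≡ 5² = 25 ≡ 25 (mod 29)
  11^8 ≡ 25² = 625 ≡ 16 (mod 29)
11 = 8 + 2 + 1, so 11^11 = 11^8 × 11^2 × 11^1 ≡ 16 × 5 × 11 (mod 29)
Multiplying step by step:
  16 × 5 = 80 ≡ 22 (mod 29)
  22 × 11 = 242 ≡ 10 (mod 29)
Result: 11^11 ≡ 10 (mod 29)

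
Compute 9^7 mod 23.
7 = 4 + 2 + 1 (binary 111). Repeated squaring mod 23: 9^1 ≡ 9; 9^2 ≡ 9² = 81 ≡ 12; 9^4 ≡ 12² = 144 ≡ 6. Multiply: 9^7 = 9^4 × 9^2 × 9^1 ≡ 6 × 12 × 9 (mod 23): 6 × 12 = 72 ≡ 3; 3 × 9 = 27 ≡ 4. So 9^7 ≡ 4 (mod 23).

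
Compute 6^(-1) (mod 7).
6

Using Extended Euclidean Algorithm:
gcd(6, 7) = 1
Bezout coefficients: 6 × -1 + 7 × 1 = 1
So 6 × -1 ≡ 1 (mod 7)
The inverse is -1 mod 7 = 6
Verification: 6 × 6 = 36 = 5 × 7 + 1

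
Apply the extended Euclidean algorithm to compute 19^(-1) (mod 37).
Extended GCD: 19(2) + 37(-1) = 1. So 19^(-1) ≡ 2 ≡ 2 (mod 37). Verify: 19 × 2 = 38 ≡ 1 (mod 37)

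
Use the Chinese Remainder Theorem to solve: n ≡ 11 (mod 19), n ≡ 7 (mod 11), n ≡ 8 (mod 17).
2405

Using the Chinese Remainder Theorem:
M = product of moduli = 3553
For equation 1: M_1 = 187, 187 ≡ 16 (mod 19), inverse of 187 mod 19 is 6 (check: 16 × 6 = 96 ≡ 1 (mod 19))
For equation 2: M_2 = 323, 323 ≡ 4 (mod 11), inverse of 323 mod 11 is 3 (check: 4 × 3 = 12 ≡ 1 (mod 11))
For equation 3: M_3 = 209, 209 ≡ 5 (mod 17), inverse of 209 mod 17 is 7 (check: 5 × 7 = 35 ≡ 1 (mod 17))
Combine: n ≡ Σ r_i×M_i×(M_i⁻¹ mod m_i) = 11×187×6 + 7×323×3 + 8×209×7 = 12342 + 6783 + 11704 = 30829
30829 mod 3553 = 2405
n ≡ 2405 (mod 3553)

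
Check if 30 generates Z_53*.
p - 1 = 52 has prime divisors 2, 13. Check 30^(52/q) mod 53 for each: 30^(52/2) = 30^26 ≡ 52, 30^(52/13) = 30^4 ≡ 1 (mod 53). Since 30^4 ≡ 1 (mod 53), the order of 30 divides 4 (in fact the order is 4) ≠ 52, so it is not a primitive root.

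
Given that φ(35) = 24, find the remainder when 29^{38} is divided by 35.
By Euler: 29^{24} ≡ 1 (mod 35) since gcd(29, 35) = 1. 38 = 1×24 + 14. So 29^{38} ≡ 29^{14} ≡ 1 (mod 35)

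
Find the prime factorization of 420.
2^2 × 3 × 5 × 7

Divide by primes starting from smallest:
420 ÷ 2 = 210
210 ÷ 2 = 105
105 ÷ 3 = 35
35 ÷ 5 = 7
7 ÷ 7 = 1

420 = 2^2 × 3 × 5 × 7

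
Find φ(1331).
1210

Prime factorization: 1331 = 11^3
Using the formula φ(n) = n × Π(1 - 1/p) for each prime factor p:
φ(1331) = 1331 × (1 - 1/11)
φ(1331) = 1210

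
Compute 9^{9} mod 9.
0

Using successive squaring:
Binary expansion of 9: 1001
Powers of 9 mod 9 (each is the square of the previous):
  9^1 ≡ 0 (mod 9)
  9^2 ≡ 0² = 0 ≡ 0 (mod 9)
  9^4 ≡ 0² = 0 ≡ 0 (mod 9)
  9^8 ≡ 0² = 0 ≡ 0 (mod 9)
9 = 8 + 1, so 9^9 = 9^8 × 9^1 ≡ 0 × 0 (mod 9)
Multiplying step by step:
  0 × 0 = 0 ≡ 0 (mod 9)
Result: 9^9 ≡ 0 (mod 9)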